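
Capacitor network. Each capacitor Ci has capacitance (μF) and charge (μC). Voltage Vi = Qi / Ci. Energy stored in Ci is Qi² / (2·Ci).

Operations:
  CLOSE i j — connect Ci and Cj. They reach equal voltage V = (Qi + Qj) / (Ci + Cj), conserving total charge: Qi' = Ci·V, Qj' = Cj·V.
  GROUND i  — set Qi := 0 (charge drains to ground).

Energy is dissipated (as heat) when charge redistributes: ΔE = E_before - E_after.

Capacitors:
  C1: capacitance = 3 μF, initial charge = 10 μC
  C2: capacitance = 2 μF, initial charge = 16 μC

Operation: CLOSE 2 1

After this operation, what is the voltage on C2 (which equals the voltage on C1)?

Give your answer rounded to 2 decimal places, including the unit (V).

Answer: 5.20 V

Derivation:
Initial: C1(3μF, Q=10μC, V=3.33V), C2(2μF, Q=16μC, V=8.00V)
Op 1: CLOSE 2-1: Q_total=26.00, C_total=5.00, V=5.20; Q2=10.40, Q1=15.60; dissipated=13.067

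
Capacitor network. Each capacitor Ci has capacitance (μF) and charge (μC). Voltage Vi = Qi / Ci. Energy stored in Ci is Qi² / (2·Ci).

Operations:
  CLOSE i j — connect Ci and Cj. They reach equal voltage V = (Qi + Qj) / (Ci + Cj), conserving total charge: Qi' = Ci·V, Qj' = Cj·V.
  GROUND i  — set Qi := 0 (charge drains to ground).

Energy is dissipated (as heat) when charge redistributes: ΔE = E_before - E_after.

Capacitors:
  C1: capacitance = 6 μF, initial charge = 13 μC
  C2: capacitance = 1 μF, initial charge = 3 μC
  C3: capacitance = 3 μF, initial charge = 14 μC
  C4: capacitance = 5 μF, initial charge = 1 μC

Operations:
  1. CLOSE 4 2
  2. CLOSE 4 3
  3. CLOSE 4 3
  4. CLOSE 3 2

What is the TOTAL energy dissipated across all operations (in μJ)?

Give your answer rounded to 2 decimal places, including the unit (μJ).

Answer: 19.11 μJ

Derivation:
Initial: C1(6μF, Q=13μC, V=2.17V), C2(1μF, Q=3μC, V=3.00V), C3(3μF, Q=14μC, V=4.67V), C4(5μF, Q=1μC, V=0.20V)
Op 1: CLOSE 4-2: Q_total=4.00, C_total=6.00, V=0.67; Q4=3.33, Q2=0.67; dissipated=3.267
Op 2: CLOSE 4-3: Q_total=17.33, C_total=8.00, V=2.17; Q4=10.83, Q3=6.50; dissipated=15.000
Op 3: CLOSE 4-3: Q_total=17.33, C_total=8.00, V=2.17; Q4=10.83, Q3=6.50; dissipated=0.000
Op 4: CLOSE 3-2: Q_total=7.17, C_total=4.00, V=1.79; Q3=5.38, Q2=1.79; dissipated=0.844
Total dissipated: 19.110 μJ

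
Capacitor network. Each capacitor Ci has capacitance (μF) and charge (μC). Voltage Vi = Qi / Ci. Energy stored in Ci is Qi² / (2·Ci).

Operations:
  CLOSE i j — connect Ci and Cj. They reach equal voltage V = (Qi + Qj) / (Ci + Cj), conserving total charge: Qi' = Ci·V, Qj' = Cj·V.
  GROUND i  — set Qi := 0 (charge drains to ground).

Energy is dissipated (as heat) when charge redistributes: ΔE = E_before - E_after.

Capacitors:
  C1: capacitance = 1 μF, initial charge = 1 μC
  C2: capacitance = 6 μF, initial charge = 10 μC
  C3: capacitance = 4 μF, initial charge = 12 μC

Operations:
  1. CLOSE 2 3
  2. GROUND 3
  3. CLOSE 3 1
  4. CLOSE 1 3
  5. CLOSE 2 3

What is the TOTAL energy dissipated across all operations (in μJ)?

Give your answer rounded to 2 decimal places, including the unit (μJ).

Answer: 17.01 μJ

Derivation:
Initial: C1(1μF, Q=1μC, V=1.00V), C2(6μF, Q=10μC, V=1.67V), C3(4μF, Q=12μC, V=3.00V)
Op 1: CLOSE 2-3: Q_total=22.00, C_total=10.00, V=2.20; Q2=13.20, Q3=8.80; dissipated=2.133
Op 2: GROUND 3: Q3=0; energy lost=9.680
Op 3: CLOSE 3-1: Q_total=1.00, C_total=5.00, V=0.20; Q3=0.80, Q1=0.20; dissipated=0.400
Op 4: CLOSE 1-3: Q_total=1.00, C_total=5.00, V=0.20; Q1=0.20, Q3=0.80; dissipated=0.000
Op 5: CLOSE 2-3: Q_total=14.00, C_total=10.00, V=1.40; Q2=8.40, Q3=5.60; dissipated=4.800
Total dissipated: 17.013 μJ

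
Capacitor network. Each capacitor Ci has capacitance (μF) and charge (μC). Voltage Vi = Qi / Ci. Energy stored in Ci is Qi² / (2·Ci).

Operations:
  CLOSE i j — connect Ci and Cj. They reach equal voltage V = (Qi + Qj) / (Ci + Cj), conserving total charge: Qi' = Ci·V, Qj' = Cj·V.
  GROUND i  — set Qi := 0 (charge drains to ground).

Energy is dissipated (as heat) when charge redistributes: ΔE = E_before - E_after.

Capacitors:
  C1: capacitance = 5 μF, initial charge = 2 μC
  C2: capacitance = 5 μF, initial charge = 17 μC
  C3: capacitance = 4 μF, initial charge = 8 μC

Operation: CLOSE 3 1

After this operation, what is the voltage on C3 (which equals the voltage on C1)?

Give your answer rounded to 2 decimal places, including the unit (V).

Answer: 1.11 V

Derivation:
Initial: C1(5μF, Q=2μC, V=0.40V), C2(5μF, Q=17μC, V=3.40V), C3(4μF, Q=8μC, V=2.00V)
Op 1: CLOSE 3-1: Q_total=10.00, C_total=9.00, V=1.11; Q3=4.44, Q1=5.56; dissipated=2.844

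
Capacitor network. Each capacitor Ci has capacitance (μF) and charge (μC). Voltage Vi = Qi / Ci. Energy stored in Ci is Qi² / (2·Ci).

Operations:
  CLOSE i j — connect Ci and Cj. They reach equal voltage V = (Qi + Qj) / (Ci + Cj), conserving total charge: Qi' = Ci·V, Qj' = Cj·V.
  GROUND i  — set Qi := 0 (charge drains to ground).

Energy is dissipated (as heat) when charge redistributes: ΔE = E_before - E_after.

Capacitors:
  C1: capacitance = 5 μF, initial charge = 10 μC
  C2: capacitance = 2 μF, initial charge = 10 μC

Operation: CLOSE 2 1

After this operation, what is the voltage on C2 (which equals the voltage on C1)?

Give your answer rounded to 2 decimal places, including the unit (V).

Initial: C1(5μF, Q=10μC, V=2.00V), C2(2μF, Q=10μC, V=5.00V)
Op 1: CLOSE 2-1: Q_total=20.00, C_total=7.00, V=2.86; Q2=5.71, Q1=14.29; dissipated=6.429

Answer: 2.86 V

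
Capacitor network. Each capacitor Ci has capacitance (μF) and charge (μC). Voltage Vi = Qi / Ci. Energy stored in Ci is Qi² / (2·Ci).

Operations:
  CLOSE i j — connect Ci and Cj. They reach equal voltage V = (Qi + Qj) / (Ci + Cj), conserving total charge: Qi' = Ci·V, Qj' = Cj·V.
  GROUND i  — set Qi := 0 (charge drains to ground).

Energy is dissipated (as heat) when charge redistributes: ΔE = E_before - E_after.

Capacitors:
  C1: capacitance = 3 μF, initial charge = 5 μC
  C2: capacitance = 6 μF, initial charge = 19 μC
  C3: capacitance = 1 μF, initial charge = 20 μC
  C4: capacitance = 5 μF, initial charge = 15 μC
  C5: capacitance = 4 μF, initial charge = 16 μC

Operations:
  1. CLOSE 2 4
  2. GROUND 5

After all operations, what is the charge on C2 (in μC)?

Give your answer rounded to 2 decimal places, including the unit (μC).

Answer: 18.55 μC

Derivation:
Initial: C1(3μF, Q=5μC, V=1.67V), C2(6μF, Q=19μC, V=3.17V), C3(1μF, Q=20μC, V=20.00V), C4(5μF, Q=15μC, V=3.00V), C5(4μF, Q=16μC, V=4.00V)
Op 1: CLOSE 2-4: Q_total=34.00, C_total=11.00, V=3.09; Q2=18.55, Q4=15.45; dissipated=0.038
Op 2: GROUND 5: Q5=0; energy lost=32.000
Final charges: Q1=5.00, Q2=18.55, Q3=20.00, Q4=15.45, Q5=0.00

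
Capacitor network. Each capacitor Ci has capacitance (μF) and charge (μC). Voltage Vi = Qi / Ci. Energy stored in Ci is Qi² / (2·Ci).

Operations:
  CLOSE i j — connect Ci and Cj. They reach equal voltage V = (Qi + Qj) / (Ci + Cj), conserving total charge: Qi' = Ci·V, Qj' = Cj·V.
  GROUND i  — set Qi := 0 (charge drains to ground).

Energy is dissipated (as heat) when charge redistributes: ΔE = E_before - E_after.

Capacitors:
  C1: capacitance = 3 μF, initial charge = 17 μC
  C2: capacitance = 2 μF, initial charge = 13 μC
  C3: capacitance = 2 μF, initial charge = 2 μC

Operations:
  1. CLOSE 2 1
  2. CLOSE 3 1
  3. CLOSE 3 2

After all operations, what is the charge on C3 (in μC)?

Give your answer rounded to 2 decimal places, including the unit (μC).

Initial: C1(3μF, Q=17μC, V=5.67V), C2(2μF, Q=13μC, V=6.50V), C3(2μF, Q=2μC, V=1.00V)
Op 1: CLOSE 2-1: Q_total=30.00, C_total=5.00, V=6.00; Q2=12.00, Q1=18.00; dissipated=0.417
Op 2: CLOSE 3-1: Q_total=20.00, C_total=5.00, V=4.00; Q3=8.00, Q1=12.00; dissipated=15.000
Op 3: CLOSE 3-2: Q_total=20.00, C_total=4.00, V=5.00; Q3=10.00, Q2=10.00; dissipated=2.000
Final charges: Q1=12.00, Q2=10.00, Q3=10.00

Answer: 10.00 μC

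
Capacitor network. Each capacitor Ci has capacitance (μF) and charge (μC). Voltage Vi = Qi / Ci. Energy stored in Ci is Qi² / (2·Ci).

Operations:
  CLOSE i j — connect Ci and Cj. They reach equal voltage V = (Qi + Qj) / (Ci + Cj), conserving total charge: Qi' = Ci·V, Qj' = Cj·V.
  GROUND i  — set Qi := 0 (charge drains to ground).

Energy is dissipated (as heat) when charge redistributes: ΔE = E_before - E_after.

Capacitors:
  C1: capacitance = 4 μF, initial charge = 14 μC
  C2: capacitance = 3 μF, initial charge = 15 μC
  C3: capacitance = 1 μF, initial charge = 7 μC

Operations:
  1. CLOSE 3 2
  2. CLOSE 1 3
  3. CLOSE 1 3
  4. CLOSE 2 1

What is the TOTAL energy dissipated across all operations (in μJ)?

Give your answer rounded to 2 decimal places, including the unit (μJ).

Initial: C1(4μF, Q=14μC, V=3.50V), C2(3μF, Q=15μC, V=5.00V), C3(1μF, Q=7μC, V=7.00V)
Op 1: CLOSE 3-2: Q_total=22.00, C_total=4.00, V=5.50; Q3=5.50, Q2=16.50; dissipated=1.500
Op 2: CLOSE 1-3: Q_total=19.50, C_total=5.00, V=3.90; Q1=15.60, Q3=3.90; dissipated=1.600
Op 3: CLOSE 1-3: Q_total=19.50, C_total=5.00, V=3.90; Q1=15.60, Q3=3.90; dissipated=0.000
Op 4: CLOSE 2-1: Q_total=32.10, C_total=7.00, V=4.59; Q2=13.76, Q1=18.34; dissipated=2.194
Total dissipated: 5.294 μJ

Answer: 5.29 μJ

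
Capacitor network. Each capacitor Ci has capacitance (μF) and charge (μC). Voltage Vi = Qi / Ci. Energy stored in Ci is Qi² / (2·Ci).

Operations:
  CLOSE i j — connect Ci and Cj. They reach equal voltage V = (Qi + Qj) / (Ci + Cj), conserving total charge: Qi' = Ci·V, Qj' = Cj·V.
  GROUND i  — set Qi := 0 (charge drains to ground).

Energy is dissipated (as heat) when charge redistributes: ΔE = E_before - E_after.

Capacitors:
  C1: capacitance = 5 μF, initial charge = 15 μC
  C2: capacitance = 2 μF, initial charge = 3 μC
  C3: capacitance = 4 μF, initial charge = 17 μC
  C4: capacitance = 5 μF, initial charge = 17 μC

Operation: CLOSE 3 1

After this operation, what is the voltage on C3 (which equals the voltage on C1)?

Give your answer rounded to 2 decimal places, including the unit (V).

Answer: 3.56 V

Derivation:
Initial: C1(5μF, Q=15μC, V=3.00V), C2(2μF, Q=3μC, V=1.50V), C3(4μF, Q=17μC, V=4.25V), C4(5μF, Q=17μC, V=3.40V)
Op 1: CLOSE 3-1: Q_total=32.00, C_total=9.00, V=3.56; Q3=14.22, Q1=17.78; dissipated=1.736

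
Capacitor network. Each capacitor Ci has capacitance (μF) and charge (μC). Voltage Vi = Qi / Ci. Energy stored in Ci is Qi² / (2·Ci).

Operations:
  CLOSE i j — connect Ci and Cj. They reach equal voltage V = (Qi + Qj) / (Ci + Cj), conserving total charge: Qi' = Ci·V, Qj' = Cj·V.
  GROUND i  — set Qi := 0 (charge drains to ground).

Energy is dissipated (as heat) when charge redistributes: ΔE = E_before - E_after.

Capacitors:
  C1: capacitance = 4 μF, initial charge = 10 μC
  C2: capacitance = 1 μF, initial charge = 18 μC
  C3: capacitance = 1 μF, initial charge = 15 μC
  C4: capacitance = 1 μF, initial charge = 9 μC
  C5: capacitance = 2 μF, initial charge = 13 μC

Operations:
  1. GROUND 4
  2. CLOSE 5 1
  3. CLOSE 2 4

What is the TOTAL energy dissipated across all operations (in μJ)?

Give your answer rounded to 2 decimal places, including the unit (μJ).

Initial: C1(4μF, Q=10μC, V=2.50V), C2(1μF, Q=18μC, V=18.00V), C3(1μF, Q=15μC, V=15.00V), C4(1μF, Q=9μC, V=9.00V), C5(2μF, Q=13μC, V=6.50V)
Op 1: GROUND 4: Q4=0; energy lost=40.500
Op 2: CLOSE 5-1: Q_total=23.00, C_total=6.00, V=3.83; Q5=7.67, Q1=15.33; dissipated=10.667
Op 3: CLOSE 2-4: Q_total=18.00, C_total=2.00, V=9.00; Q2=9.00, Q4=9.00; dissipated=81.000
Total dissipated: 132.167 μJ

Answer: 132.17 μJ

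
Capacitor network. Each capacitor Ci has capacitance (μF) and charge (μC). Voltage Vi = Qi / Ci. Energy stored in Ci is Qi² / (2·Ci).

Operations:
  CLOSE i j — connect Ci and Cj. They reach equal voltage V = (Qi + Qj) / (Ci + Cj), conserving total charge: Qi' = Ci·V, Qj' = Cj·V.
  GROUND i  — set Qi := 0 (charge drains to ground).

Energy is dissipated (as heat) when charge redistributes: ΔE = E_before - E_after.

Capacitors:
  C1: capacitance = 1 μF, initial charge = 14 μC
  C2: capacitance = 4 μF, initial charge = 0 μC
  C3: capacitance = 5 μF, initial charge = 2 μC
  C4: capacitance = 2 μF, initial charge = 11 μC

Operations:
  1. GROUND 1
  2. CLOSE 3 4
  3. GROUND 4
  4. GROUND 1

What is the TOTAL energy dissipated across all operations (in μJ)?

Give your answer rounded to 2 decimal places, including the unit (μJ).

Initial: C1(1μF, Q=14μC, V=14.00V), C2(4μF, Q=0μC, V=0.00V), C3(5μF, Q=2μC, V=0.40V), C4(2μF, Q=11μC, V=5.50V)
Op 1: GROUND 1: Q1=0; energy lost=98.000
Op 2: CLOSE 3-4: Q_total=13.00, C_total=7.00, V=1.86; Q3=9.29, Q4=3.71; dissipated=18.579
Op 3: GROUND 4: Q4=0; energy lost=3.449
Op 4: GROUND 1: Q1=0; energy lost=0.000
Total dissipated: 120.028 μJ

Answer: 120.03 μJ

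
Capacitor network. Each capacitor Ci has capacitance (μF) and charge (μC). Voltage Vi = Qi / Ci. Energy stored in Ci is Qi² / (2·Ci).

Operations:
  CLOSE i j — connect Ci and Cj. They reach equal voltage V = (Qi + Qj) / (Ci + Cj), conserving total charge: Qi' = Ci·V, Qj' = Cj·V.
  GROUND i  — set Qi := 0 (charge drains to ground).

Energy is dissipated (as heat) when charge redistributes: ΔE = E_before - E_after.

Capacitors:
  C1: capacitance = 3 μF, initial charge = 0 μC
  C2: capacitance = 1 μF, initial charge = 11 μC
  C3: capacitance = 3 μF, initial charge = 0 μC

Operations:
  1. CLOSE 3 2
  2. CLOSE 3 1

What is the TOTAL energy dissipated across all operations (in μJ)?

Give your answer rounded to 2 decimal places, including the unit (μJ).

Answer: 51.05 μJ

Derivation:
Initial: C1(3μF, Q=0μC, V=0.00V), C2(1μF, Q=11μC, V=11.00V), C3(3μF, Q=0μC, V=0.00V)
Op 1: CLOSE 3-2: Q_total=11.00, C_total=4.00, V=2.75; Q3=8.25, Q2=2.75; dissipated=45.375
Op 2: CLOSE 3-1: Q_total=8.25, C_total=6.00, V=1.38; Q3=4.12, Q1=4.12; dissipated=5.672
Total dissipated: 51.047 μJ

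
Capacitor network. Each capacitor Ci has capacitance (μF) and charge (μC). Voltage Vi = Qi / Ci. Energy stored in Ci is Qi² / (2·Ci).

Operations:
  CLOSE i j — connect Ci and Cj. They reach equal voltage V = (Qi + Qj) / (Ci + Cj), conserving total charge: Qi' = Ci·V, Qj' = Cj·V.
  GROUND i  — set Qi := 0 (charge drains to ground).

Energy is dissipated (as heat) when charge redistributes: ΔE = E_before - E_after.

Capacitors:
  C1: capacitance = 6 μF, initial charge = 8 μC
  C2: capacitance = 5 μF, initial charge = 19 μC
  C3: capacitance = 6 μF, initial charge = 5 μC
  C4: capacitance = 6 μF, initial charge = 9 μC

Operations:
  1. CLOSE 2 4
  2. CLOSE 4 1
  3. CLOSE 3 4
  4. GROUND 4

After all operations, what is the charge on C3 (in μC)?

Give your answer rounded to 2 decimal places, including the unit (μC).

Answer: 8.32 μC

Derivation:
Initial: C1(6μF, Q=8μC, V=1.33V), C2(5μF, Q=19μC, V=3.80V), C3(6μF, Q=5μC, V=0.83V), C4(6μF, Q=9μC, V=1.50V)
Op 1: CLOSE 2-4: Q_total=28.00, C_total=11.00, V=2.55; Q2=12.73, Q4=15.27; dissipated=7.214
Op 2: CLOSE 4-1: Q_total=23.27, C_total=12.00, V=1.94; Q4=11.64, Q1=11.64; dissipated=2.204
Op 3: CLOSE 3-4: Q_total=16.64, C_total=12.00, V=1.39; Q3=8.32, Q4=8.32; dissipated=1.835
Op 4: GROUND 4: Q4=0; energy lost=5.766
Final charges: Q1=11.64, Q2=12.73, Q3=8.32, Q4=0.00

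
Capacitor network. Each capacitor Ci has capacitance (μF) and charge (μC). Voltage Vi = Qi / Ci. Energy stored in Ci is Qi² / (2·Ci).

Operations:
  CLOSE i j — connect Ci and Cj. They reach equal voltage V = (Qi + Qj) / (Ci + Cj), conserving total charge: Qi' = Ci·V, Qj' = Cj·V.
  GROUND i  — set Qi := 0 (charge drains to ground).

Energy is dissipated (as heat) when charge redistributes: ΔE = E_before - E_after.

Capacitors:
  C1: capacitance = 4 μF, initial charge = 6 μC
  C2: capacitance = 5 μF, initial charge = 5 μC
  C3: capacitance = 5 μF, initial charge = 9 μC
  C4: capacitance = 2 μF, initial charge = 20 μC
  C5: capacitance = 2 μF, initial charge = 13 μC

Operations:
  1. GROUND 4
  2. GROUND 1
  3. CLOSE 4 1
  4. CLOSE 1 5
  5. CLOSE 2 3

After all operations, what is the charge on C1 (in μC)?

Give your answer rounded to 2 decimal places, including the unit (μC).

Answer: 8.67 μC

Derivation:
Initial: C1(4μF, Q=6μC, V=1.50V), C2(5μF, Q=5μC, V=1.00V), C3(5μF, Q=9μC, V=1.80V), C4(2μF, Q=20μC, V=10.00V), C5(2μF, Q=13μC, V=6.50V)
Op 1: GROUND 4: Q4=0; energy lost=100.000
Op 2: GROUND 1: Q1=0; energy lost=4.500
Op 3: CLOSE 4-1: Q_total=0.00, C_total=6.00, V=0.00; Q4=0.00, Q1=0.00; dissipated=0.000
Op 4: CLOSE 1-5: Q_total=13.00, C_total=6.00, V=2.17; Q1=8.67, Q5=4.33; dissipated=28.167
Op 5: CLOSE 2-3: Q_total=14.00, C_total=10.00, V=1.40; Q2=7.00, Q3=7.00; dissipated=0.800
Final charges: Q1=8.67, Q2=7.00, Q3=7.00, Q4=0.00, Q5=4.33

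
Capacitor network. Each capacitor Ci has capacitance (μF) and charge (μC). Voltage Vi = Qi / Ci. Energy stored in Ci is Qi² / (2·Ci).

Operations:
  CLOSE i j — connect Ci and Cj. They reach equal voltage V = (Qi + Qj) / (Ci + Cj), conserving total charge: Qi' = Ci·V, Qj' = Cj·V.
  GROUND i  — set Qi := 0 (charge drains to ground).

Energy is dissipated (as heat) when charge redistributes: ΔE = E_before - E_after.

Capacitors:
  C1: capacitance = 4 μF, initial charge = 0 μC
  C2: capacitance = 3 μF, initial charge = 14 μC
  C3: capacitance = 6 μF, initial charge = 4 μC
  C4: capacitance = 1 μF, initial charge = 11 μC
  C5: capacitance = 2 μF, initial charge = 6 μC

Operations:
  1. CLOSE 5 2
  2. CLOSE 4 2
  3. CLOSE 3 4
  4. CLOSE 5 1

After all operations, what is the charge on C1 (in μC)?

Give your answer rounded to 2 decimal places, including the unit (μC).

Answer: 5.33 μC

Derivation:
Initial: C1(4μF, Q=0μC, V=0.00V), C2(3μF, Q=14μC, V=4.67V), C3(6μF, Q=4μC, V=0.67V), C4(1μF, Q=11μC, V=11.00V), C5(2μF, Q=6μC, V=3.00V)
Op 1: CLOSE 5-2: Q_total=20.00, C_total=5.00, V=4.00; Q5=8.00, Q2=12.00; dissipated=1.667
Op 2: CLOSE 4-2: Q_total=23.00, C_total=4.00, V=5.75; Q4=5.75, Q2=17.25; dissipated=18.375
Op 3: CLOSE 3-4: Q_total=9.75, C_total=7.00, V=1.39; Q3=8.36, Q4=1.39; dissipated=11.074
Op 4: CLOSE 5-1: Q_total=8.00, C_total=6.00, V=1.33; Q5=2.67, Q1=5.33; dissipated=10.667
Final charges: Q1=5.33, Q2=17.25, Q3=8.36, Q4=1.39, Q5=2.67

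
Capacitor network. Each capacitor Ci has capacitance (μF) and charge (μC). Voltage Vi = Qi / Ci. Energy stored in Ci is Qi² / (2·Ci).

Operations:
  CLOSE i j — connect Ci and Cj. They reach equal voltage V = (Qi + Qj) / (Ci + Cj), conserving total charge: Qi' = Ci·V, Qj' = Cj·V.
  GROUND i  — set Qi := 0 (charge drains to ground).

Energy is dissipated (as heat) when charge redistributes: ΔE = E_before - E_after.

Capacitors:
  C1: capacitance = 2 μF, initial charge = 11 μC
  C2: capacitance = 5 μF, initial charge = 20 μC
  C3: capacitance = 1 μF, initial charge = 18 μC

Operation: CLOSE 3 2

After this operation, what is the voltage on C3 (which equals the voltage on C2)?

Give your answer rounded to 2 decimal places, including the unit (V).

Answer: 6.33 V

Derivation:
Initial: C1(2μF, Q=11μC, V=5.50V), C2(5μF, Q=20μC, V=4.00V), C3(1μF, Q=18μC, V=18.00V)
Op 1: CLOSE 3-2: Q_total=38.00, C_total=6.00, V=6.33; Q3=6.33, Q2=31.67; dissipated=81.667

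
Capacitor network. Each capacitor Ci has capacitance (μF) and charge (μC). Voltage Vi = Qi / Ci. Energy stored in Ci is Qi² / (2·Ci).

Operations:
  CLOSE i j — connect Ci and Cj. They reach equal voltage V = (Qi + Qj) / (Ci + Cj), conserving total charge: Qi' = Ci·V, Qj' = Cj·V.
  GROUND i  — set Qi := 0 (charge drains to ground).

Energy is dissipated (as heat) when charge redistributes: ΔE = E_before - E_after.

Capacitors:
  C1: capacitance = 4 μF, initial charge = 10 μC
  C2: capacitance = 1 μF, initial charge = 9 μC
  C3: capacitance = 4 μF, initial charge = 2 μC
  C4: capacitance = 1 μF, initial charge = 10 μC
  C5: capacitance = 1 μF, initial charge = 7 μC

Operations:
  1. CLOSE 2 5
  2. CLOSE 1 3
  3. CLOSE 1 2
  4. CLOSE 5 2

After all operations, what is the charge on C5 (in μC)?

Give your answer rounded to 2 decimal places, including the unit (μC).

Initial: C1(4μF, Q=10μC, V=2.50V), C2(1μF, Q=9μC, V=9.00V), C3(4μF, Q=2μC, V=0.50V), C4(1μF, Q=10μC, V=10.00V), C5(1μF, Q=7μC, V=7.00V)
Op 1: CLOSE 2-5: Q_total=16.00, C_total=2.00, V=8.00; Q2=8.00, Q5=8.00; dissipated=1.000
Op 2: CLOSE 1-3: Q_total=12.00, C_total=8.00, V=1.50; Q1=6.00, Q3=6.00; dissipated=4.000
Op 3: CLOSE 1-2: Q_total=14.00, C_total=5.00, V=2.80; Q1=11.20, Q2=2.80; dissipated=16.900
Op 4: CLOSE 5-2: Q_total=10.80, C_total=2.00, V=5.40; Q5=5.40, Q2=5.40; dissipated=6.760
Final charges: Q1=11.20, Q2=5.40, Q3=6.00, Q4=10.00, Q5=5.40

Answer: 5.40 μC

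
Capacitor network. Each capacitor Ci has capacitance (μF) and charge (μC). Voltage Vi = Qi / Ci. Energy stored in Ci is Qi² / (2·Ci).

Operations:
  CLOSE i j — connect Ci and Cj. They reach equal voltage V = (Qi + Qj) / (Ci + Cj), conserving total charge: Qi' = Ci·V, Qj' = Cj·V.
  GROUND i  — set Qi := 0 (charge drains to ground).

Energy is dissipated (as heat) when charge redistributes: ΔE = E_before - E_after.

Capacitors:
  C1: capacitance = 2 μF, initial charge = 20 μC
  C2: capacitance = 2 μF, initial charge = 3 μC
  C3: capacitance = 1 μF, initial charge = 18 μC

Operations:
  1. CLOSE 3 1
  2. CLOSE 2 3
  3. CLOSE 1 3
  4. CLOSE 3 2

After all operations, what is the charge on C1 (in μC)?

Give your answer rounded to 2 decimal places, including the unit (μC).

Answer: 20.37 μC

Derivation:
Initial: C1(2μF, Q=20μC, V=10.00V), C2(2μF, Q=3μC, V=1.50V), C3(1μF, Q=18μC, V=18.00V)
Op 1: CLOSE 3-1: Q_total=38.00, C_total=3.00, V=12.67; Q3=12.67, Q1=25.33; dissipated=21.333
Op 2: CLOSE 2-3: Q_total=15.67, C_total=3.00, V=5.22; Q2=10.44, Q3=5.22; dissipated=41.565
Op 3: CLOSE 1-3: Q_total=30.56, C_total=3.00, V=10.19; Q1=20.37, Q3=10.19; dissipated=18.473
Op 4: CLOSE 3-2: Q_total=20.63, C_total=3.00, V=6.88; Q3=6.88, Q2=13.75; dissipated=8.210
Final charges: Q1=20.37, Q2=13.75, Q3=6.88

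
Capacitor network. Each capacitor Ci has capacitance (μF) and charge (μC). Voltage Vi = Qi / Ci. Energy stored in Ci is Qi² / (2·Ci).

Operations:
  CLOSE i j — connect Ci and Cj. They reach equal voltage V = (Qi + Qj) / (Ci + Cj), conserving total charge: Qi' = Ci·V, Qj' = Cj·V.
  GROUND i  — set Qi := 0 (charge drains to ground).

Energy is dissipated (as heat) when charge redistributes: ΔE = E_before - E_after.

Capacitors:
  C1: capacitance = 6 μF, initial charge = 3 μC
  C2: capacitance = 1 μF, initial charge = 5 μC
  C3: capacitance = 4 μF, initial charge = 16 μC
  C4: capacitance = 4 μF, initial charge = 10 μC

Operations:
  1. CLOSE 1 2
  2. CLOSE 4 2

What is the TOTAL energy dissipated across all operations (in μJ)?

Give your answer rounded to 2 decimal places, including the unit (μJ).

Initial: C1(6μF, Q=3μC, V=0.50V), C2(1μF, Q=5μC, V=5.00V), C3(4μF, Q=16μC, V=4.00V), C4(4μF, Q=10μC, V=2.50V)
Op 1: CLOSE 1-2: Q_total=8.00, C_total=7.00, V=1.14; Q1=6.86, Q2=1.14; dissipated=8.679
Op 2: CLOSE 4-2: Q_total=11.14, C_total=5.00, V=2.23; Q4=8.91, Q2=2.23; dissipated=0.737
Total dissipated: 9.415 μJ

Answer: 9.42 μJ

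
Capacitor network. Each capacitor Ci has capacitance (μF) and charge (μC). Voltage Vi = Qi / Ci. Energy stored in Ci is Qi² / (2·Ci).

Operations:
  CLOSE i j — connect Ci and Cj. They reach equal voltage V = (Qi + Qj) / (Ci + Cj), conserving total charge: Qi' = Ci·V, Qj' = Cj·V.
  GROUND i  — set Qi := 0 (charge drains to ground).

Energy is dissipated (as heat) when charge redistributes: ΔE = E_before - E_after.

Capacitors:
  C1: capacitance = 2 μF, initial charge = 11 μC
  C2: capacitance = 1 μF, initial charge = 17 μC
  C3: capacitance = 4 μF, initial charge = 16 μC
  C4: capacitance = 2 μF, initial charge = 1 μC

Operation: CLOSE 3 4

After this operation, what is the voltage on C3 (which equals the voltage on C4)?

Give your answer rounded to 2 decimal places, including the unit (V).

Answer: 2.83 V

Derivation:
Initial: C1(2μF, Q=11μC, V=5.50V), C2(1μF, Q=17μC, V=17.00V), C3(4μF, Q=16μC, V=4.00V), C4(2μF, Q=1μC, V=0.50V)
Op 1: CLOSE 3-4: Q_total=17.00, C_total=6.00, V=2.83; Q3=11.33, Q4=5.67; dissipated=8.167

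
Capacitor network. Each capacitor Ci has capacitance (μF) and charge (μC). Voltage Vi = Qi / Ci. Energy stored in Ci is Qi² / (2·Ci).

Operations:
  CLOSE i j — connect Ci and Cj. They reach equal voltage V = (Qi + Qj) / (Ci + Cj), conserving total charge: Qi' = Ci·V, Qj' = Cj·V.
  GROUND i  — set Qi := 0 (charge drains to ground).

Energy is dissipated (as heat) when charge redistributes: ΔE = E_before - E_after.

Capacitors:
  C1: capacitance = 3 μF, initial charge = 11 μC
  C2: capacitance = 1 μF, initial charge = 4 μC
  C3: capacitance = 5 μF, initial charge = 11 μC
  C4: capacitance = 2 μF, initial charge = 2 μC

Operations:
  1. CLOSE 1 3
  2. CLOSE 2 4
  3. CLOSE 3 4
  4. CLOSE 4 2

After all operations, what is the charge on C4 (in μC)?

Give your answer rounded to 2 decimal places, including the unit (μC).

Initial: C1(3μF, Q=11μC, V=3.67V), C2(1μF, Q=4μC, V=4.00V), C3(5μF, Q=11μC, V=2.20V), C4(2μF, Q=2μC, V=1.00V)
Op 1: CLOSE 1-3: Q_total=22.00, C_total=8.00, V=2.75; Q1=8.25, Q3=13.75; dissipated=2.017
Op 2: CLOSE 2-4: Q_total=6.00, C_total=3.00, V=2.00; Q2=2.00, Q4=4.00; dissipated=3.000
Op 3: CLOSE 3-4: Q_total=17.75, C_total=7.00, V=2.54; Q3=12.68, Q4=5.07; dissipated=0.402
Op 4: CLOSE 4-2: Q_total=7.07, C_total=3.00, V=2.36; Q4=4.71, Q2=2.36; dissipated=0.096
Final charges: Q1=8.25, Q2=2.36, Q3=12.68, Q4=4.71

Answer: 4.71 μC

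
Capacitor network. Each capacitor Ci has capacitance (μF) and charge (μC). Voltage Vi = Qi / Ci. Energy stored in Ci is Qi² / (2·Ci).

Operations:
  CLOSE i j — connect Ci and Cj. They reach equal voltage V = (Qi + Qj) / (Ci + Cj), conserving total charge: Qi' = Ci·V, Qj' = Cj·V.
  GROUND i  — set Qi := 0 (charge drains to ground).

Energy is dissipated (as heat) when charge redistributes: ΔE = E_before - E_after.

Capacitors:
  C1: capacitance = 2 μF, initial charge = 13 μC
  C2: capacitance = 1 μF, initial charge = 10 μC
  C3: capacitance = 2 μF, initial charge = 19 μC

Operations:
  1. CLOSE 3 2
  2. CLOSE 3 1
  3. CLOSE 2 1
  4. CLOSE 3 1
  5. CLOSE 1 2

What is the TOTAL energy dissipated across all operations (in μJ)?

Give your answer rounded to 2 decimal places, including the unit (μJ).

Initial: C1(2μF, Q=13μC, V=6.50V), C2(1μF, Q=10μC, V=10.00V), C3(2μF, Q=19μC, V=9.50V)
Op 1: CLOSE 3-2: Q_total=29.00, C_total=3.00, V=9.67; Q3=19.33, Q2=9.67; dissipated=0.083
Op 2: CLOSE 3-1: Q_total=32.33, C_total=4.00, V=8.08; Q3=16.17, Q1=16.17; dissipated=5.014
Op 3: CLOSE 2-1: Q_total=25.83, C_total=3.00, V=8.61; Q2=8.61, Q1=17.22; dissipated=0.836
Op 4: CLOSE 3-1: Q_total=33.39, C_total=4.00, V=8.35; Q3=16.69, Q1=16.69; dissipated=0.139
Op 5: CLOSE 1-2: Q_total=25.31, C_total=3.00, V=8.44; Q1=16.87, Q2=8.44; dissipated=0.023
Total dissipated: 6.095 μJ

Answer: 6.10 μJ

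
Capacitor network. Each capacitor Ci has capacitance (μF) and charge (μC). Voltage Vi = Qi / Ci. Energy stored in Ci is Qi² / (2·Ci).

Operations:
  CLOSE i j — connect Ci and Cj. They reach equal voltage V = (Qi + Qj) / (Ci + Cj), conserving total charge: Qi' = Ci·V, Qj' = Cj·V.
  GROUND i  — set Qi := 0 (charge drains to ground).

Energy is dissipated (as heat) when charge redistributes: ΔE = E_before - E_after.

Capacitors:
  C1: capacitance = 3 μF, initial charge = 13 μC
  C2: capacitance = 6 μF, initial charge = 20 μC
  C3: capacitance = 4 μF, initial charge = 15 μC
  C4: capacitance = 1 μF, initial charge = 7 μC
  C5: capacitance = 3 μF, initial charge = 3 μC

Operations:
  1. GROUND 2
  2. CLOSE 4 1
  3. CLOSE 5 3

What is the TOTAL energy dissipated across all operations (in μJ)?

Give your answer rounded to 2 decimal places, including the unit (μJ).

Initial: C1(3μF, Q=13μC, V=4.33V), C2(6μF, Q=20μC, V=3.33V), C3(4μF, Q=15μC, V=3.75V), C4(1μF, Q=7μC, V=7.00V), C5(3μF, Q=3μC, V=1.00V)
Op 1: GROUND 2: Q2=0; energy lost=33.333
Op 2: CLOSE 4-1: Q_total=20.00, C_total=4.00, V=5.00; Q4=5.00, Q1=15.00; dissipated=2.667
Op 3: CLOSE 5-3: Q_total=18.00, C_total=7.00, V=2.57; Q5=7.71, Q3=10.29; dissipated=6.482
Total dissipated: 42.482 μJ

Answer: 42.48 μJ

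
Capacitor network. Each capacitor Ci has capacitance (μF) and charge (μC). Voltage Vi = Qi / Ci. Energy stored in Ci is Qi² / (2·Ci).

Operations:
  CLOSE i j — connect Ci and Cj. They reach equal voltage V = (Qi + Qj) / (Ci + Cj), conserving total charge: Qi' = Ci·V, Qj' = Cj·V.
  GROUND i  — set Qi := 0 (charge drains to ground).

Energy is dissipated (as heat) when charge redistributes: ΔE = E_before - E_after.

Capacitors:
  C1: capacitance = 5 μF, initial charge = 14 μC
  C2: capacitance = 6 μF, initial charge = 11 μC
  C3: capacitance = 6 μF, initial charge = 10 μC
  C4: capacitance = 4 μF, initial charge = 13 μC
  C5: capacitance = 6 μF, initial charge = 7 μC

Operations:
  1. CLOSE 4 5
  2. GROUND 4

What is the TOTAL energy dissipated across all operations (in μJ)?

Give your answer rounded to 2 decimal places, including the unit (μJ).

Answer: 13.21 μJ

Derivation:
Initial: C1(5μF, Q=14μC, V=2.80V), C2(6μF, Q=11μC, V=1.83V), C3(6μF, Q=10μC, V=1.67V), C4(4μF, Q=13μC, V=3.25V), C5(6μF, Q=7μC, V=1.17V)
Op 1: CLOSE 4-5: Q_total=20.00, C_total=10.00, V=2.00; Q4=8.00, Q5=12.00; dissipated=5.208
Op 2: GROUND 4: Q4=0; energy lost=8.000
Total dissipated: 13.208 μJ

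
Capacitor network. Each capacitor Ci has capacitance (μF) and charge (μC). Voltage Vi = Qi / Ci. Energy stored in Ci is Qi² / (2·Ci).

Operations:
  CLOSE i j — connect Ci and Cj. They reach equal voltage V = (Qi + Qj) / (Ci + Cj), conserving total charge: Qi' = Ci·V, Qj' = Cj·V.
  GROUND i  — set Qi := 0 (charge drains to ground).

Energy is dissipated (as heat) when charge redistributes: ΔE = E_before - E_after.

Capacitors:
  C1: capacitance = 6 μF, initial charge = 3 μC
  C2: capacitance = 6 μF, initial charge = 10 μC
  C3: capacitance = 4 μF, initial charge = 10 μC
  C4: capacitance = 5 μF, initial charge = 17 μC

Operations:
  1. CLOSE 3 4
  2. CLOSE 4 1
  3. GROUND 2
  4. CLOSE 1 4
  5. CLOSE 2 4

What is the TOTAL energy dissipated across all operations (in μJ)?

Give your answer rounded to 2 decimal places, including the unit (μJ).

Answer: 21.41 μJ

Derivation:
Initial: C1(6μF, Q=3μC, V=0.50V), C2(6μF, Q=10μC, V=1.67V), C3(4μF, Q=10μC, V=2.50V), C4(5μF, Q=17μC, V=3.40V)
Op 1: CLOSE 3-4: Q_total=27.00, C_total=9.00, V=3.00; Q3=12.00, Q4=15.00; dissipated=0.900
Op 2: CLOSE 4-1: Q_total=18.00, C_total=11.00, V=1.64; Q4=8.18, Q1=9.82; dissipated=8.523
Op 3: GROUND 2: Q2=0; energy lost=8.333
Op 4: CLOSE 1-4: Q_total=18.00, C_total=11.00, V=1.64; Q1=9.82, Q4=8.18; dissipated=0.000
Op 5: CLOSE 2-4: Q_total=8.18, C_total=11.00, V=0.74; Q2=4.46, Q4=3.72; dissipated=3.651
Total dissipated: 21.407 μJ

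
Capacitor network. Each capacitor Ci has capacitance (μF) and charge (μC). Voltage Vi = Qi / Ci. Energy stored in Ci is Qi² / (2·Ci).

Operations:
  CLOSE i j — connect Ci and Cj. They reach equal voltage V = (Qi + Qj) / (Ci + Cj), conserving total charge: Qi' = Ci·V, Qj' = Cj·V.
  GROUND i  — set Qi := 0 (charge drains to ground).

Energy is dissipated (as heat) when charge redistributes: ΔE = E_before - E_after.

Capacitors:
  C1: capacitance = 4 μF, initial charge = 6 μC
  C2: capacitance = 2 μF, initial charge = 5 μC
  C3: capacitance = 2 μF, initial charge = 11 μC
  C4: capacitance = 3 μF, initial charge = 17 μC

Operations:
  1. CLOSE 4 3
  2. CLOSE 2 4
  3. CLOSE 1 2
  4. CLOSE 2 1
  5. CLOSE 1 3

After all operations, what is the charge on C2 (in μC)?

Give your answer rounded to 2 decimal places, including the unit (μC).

Answer: 4.91 μC

Derivation:
Initial: C1(4μF, Q=6μC, V=1.50V), C2(2μF, Q=5μC, V=2.50V), C3(2μF, Q=11μC, V=5.50V), C4(3μF, Q=17μC, V=5.67V)
Op 1: CLOSE 4-3: Q_total=28.00, C_total=5.00, V=5.60; Q4=16.80, Q3=11.20; dissipated=0.017
Op 2: CLOSE 2-4: Q_total=21.80, C_total=5.00, V=4.36; Q2=8.72, Q4=13.08; dissipated=5.766
Op 3: CLOSE 1-2: Q_total=14.72, C_total=6.00, V=2.45; Q1=9.81, Q2=4.91; dissipated=5.453
Op 4: CLOSE 2-1: Q_total=14.72, C_total=6.00, V=2.45; Q2=4.91, Q1=9.81; dissipated=0.000
Op 5: CLOSE 1-3: Q_total=21.01, C_total=6.00, V=3.50; Q1=14.01, Q3=7.00; dissipated=6.601
Final charges: Q1=14.01, Q2=4.91, Q3=7.00, Q4=13.08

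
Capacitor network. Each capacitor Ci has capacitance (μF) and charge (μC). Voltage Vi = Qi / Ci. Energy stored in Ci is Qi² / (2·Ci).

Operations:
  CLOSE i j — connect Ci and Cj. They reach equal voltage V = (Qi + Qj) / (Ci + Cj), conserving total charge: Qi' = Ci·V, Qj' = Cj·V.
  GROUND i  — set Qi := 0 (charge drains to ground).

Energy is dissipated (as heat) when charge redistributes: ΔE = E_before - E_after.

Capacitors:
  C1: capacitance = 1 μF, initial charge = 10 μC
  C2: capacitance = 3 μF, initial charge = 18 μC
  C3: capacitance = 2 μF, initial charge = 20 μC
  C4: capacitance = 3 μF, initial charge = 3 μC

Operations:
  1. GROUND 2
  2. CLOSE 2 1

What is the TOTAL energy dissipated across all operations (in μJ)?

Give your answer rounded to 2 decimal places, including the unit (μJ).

Answer: 91.50 μJ

Derivation:
Initial: C1(1μF, Q=10μC, V=10.00V), C2(3μF, Q=18μC, V=6.00V), C3(2μF, Q=20μC, V=10.00V), C4(3μF, Q=3μC, V=1.00V)
Op 1: GROUND 2: Q2=0; energy lost=54.000
Op 2: CLOSE 2-1: Q_total=10.00, C_total=4.00, V=2.50; Q2=7.50, Q1=2.50; dissipated=37.500
Total dissipated: 91.500 μJ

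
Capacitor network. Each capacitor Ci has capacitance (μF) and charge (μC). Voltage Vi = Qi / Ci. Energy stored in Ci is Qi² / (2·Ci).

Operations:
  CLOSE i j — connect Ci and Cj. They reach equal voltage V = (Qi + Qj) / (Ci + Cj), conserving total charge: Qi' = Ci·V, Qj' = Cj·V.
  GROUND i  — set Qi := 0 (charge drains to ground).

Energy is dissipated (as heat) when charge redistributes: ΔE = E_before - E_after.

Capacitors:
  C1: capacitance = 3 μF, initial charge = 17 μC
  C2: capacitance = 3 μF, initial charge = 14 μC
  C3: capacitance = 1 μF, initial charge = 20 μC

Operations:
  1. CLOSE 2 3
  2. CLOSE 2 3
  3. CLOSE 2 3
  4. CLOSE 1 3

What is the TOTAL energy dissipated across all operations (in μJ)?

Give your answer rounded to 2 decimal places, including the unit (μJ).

Answer: 91.18 μJ

Derivation:
Initial: C1(3μF, Q=17μC, V=5.67V), C2(3μF, Q=14μC, V=4.67V), C3(1μF, Q=20μC, V=20.00V)
Op 1: CLOSE 2-3: Q_total=34.00, C_total=4.00, V=8.50; Q2=25.50, Q3=8.50; dissipated=88.167
Op 2: CLOSE 2-3: Q_total=34.00, C_total=4.00, V=8.50; Q2=25.50, Q3=8.50; dissipated=0.000
Op 3: CLOSE 2-3: Q_total=34.00, C_total=4.00, V=8.50; Q2=25.50, Q3=8.50; dissipated=0.000
Op 4: CLOSE 1-3: Q_total=25.50, C_total=4.00, V=6.38; Q1=19.12, Q3=6.38; dissipated=3.010
Total dissipated: 91.177 μJ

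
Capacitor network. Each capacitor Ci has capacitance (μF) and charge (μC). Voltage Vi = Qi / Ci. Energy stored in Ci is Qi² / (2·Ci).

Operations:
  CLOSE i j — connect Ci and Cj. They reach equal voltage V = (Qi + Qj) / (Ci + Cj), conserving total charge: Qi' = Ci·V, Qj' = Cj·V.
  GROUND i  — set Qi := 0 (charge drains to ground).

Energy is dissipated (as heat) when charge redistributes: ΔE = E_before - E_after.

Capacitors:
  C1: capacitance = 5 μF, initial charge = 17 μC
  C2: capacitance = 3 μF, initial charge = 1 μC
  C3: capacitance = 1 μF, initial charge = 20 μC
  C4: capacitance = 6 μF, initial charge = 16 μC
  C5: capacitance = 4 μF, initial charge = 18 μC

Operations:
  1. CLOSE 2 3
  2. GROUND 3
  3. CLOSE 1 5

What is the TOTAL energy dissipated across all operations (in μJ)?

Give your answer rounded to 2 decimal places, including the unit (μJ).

Answer: 160.17 μJ

Derivation:
Initial: C1(5μF, Q=17μC, V=3.40V), C2(3μF, Q=1μC, V=0.33V), C3(1μF, Q=20μC, V=20.00V), C4(6μF, Q=16μC, V=2.67V), C5(4μF, Q=18μC, V=4.50V)
Op 1: CLOSE 2-3: Q_total=21.00, C_total=4.00, V=5.25; Q2=15.75, Q3=5.25; dissipated=145.042
Op 2: GROUND 3: Q3=0; energy lost=13.781
Op 3: CLOSE 1-5: Q_total=35.00, C_total=9.00, V=3.89; Q1=19.44, Q5=15.56; dissipated=1.344
Total dissipated: 160.167 μJ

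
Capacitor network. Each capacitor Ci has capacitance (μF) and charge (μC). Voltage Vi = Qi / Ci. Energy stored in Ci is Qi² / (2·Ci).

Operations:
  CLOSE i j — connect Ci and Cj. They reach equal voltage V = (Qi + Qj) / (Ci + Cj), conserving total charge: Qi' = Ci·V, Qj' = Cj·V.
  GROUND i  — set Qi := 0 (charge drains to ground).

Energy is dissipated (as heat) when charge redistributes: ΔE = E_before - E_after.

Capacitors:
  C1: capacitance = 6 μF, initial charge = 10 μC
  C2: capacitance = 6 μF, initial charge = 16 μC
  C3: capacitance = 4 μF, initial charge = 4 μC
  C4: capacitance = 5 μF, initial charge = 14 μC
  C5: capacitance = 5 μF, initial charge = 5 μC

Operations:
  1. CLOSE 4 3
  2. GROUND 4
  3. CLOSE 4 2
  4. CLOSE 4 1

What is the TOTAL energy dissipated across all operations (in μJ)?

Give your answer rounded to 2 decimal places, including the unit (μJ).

Initial: C1(6μF, Q=10μC, V=1.67V), C2(6μF, Q=16μC, V=2.67V), C3(4μF, Q=4μC, V=1.00V), C4(5μF, Q=14μC, V=2.80V), C5(5μF, Q=5μC, V=1.00V)
Op 1: CLOSE 4-3: Q_total=18.00, C_total=9.00, V=2.00; Q4=10.00, Q3=8.00; dissipated=3.600
Op 2: GROUND 4: Q4=0; energy lost=10.000
Op 3: CLOSE 4-2: Q_total=16.00, C_total=11.00, V=1.45; Q4=7.27, Q2=8.73; dissipated=9.697
Op 4: CLOSE 4-1: Q_total=17.27, C_total=11.00, V=1.57; Q4=7.85, Q1=9.42; dissipated=0.061
Total dissipated: 23.358 μJ

Answer: 23.36 μJ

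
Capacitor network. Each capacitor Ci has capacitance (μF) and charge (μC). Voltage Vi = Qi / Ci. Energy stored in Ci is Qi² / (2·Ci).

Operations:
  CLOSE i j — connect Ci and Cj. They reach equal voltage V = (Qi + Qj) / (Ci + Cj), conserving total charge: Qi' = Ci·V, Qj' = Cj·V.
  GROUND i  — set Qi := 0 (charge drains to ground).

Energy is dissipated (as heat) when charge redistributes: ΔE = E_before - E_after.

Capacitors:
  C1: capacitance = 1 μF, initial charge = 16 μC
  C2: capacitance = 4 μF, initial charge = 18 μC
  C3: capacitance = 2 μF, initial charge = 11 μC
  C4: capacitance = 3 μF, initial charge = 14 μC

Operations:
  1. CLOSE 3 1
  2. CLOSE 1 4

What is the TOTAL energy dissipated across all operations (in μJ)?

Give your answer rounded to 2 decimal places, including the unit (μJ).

Answer: 43.79 μJ

Derivation:
Initial: C1(1μF, Q=16μC, V=16.00V), C2(4μF, Q=18μC, V=4.50V), C3(2μF, Q=11μC, V=5.50V), C4(3μF, Q=14μC, V=4.67V)
Op 1: CLOSE 3-1: Q_total=27.00, C_total=3.00, V=9.00; Q3=18.00, Q1=9.00; dissipated=36.750
Op 2: CLOSE 1-4: Q_total=23.00, C_total=4.00, V=5.75; Q1=5.75, Q4=17.25; dissipated=7.042
Total dissipated: 43.792 μJ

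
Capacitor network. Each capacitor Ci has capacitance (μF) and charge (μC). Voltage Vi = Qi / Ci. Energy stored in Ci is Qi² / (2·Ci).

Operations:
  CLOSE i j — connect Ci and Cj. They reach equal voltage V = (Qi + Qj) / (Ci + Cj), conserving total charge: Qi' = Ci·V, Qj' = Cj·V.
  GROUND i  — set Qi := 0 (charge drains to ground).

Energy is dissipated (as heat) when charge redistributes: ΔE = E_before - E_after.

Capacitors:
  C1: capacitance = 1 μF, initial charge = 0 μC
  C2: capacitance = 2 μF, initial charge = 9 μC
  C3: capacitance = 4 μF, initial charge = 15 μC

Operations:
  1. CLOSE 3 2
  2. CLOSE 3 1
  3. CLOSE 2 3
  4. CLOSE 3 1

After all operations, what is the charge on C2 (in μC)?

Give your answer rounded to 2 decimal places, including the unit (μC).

Answer: 6.93 μC

Derivation:
Initial: C1(1μF, Q=0μC, V=0.00V), C2(2μF, Q=9μC, V=4.50V), C3(4μF, Q=15μC, V=3.75V)
Op 1: CLOSE 3-2: Q_total=24.00, C_total=6.00, V=4.00; Q3=16.00, Q2=8.00; dissipated=0.375
Op 2: CLOSE 3-1: Q_total=16.00, C_total=5.00, V=3.20; Q3=12.80, Q1=3.20; dissipated=6.400
Op 3: CLOSE 2-3: Q_total=20.80, C_total=6.00, V=3.47; Q2=6.93, Q3=13.87; dissipated=0.427
Op 4: CLOSE 3-1: Q_total=17.07, C_total=5.00, V=3.41; Q3=13.65, Q1=3.41; dissipated=0.028
Final charges: Q1=3.41, Q2=6.93, Q3=13.65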